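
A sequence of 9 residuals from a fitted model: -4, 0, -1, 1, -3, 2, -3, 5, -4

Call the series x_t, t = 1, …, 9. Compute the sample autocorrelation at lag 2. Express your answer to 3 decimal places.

Mean x̄ = (-4 + 0 − 1 + 1 − 3 + 2 − 3 + 5 − 4)/9 = -0.7778
Σ(x_t−x̄)(x_{t+2}−x̄) = (0.7160) + (1.3827) + (0.4938) + (4.9383) + (4.9383) + (16.0494) + (7.1605) = 35.6790
Denominator Σ(x_t−x̄)² = 75.5556
r_2 = 35.6790 / 75.5556 = 0.472

0.472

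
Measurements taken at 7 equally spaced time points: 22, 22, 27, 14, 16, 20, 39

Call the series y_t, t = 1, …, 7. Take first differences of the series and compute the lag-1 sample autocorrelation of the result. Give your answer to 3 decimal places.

First differences Δy: 0, 5, -13, 2, 4, 19
Mean of differences = 2.8333
Numerator Σ(Δy_t−Δȳ)(Δy_{t+1}−Δȳ) = -9.3611
Denominator Σ(Δy_t−Δȳ)² = 526.8333
r_1(Δy) = -9.3611 / 526.8333 = -0.018

-0.018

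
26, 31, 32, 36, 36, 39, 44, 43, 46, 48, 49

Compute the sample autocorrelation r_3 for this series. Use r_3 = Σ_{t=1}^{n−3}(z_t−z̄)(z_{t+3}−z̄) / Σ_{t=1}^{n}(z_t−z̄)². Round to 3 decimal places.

Mean z̄ = (26 + 31 + 32 + 36 + 36 + 39 + 44 + 43 + 46 + 48 + 49)/11 = 39.0909
Numerator Σ_{t=1}^{8}(z_t−z̄)(z_{t+3}−z̄) = 120.7025
Denominator Σ(z_t−z̄)² = 570.9091
r_3 = 120.7025 / 570.9091 = 0.211

0.211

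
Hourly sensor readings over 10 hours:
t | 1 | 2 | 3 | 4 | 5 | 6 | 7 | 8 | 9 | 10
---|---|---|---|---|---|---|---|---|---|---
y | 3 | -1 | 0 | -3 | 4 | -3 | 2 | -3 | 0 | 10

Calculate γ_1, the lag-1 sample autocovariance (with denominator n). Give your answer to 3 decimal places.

-3.621

Mean ȳ = (3 − 1 + 0 − 3 + 4 − 3 + 2 − 3 + 0 + 10)/10 = 0.9000
Σ_{t=1}^{9}(y_t−ȳ)(y_{t+1}−ȳ) = -36.2100
γ_1 = -36.2100 / 10 = -3.621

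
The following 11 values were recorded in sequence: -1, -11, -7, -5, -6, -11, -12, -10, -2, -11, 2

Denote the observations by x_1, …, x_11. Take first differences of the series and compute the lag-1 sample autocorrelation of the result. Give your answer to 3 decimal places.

First differences Δx: -10, 4, 2, -1, -5, -1, 2, 8, -9, 13
Mean of differences = 0.3000
Numerator Σ(Δx_t−Δx̄)(Δx_{t+1}−Δx̄) = -199.0900
Denominator Σ(Δx_t−Δx̄)² = 464.1000
r_1(Δx) = -199.0900 / 464.1000 = -0.429

-0.429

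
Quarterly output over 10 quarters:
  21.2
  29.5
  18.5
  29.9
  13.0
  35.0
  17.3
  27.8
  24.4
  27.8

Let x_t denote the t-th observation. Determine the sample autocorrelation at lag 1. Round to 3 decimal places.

-0.867

Mean x̄ = (21.2 + 29.5 + 18.5 + 29.9 + 13.0 + 35.0 + 17.3 + 27.8 + 24.4 + 27.8)/10 = 24.4400
Numerator Σ_{t=1}^{9}(x_t−x̄)(x_{t+1}−x̄) = -361.8096
Denominator Σ(x_t−x̄)² = 417.1440
r_1 = -361.8096 / 417.1440 = -0.867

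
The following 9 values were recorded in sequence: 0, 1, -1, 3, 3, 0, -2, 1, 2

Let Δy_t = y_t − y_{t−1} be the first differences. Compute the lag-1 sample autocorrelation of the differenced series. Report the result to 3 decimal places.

-0.162

First differences Δy: 1, -2, 4, 0, -3, -2, 3, 1
Mean of differences = 0.2500
Numerator Σ(Δy_t−Δȳ)(Δy_{t+1}−Δȳ) = -7.0625
Denominator Σ(Δy_t−Δȳ)² = 43.5000
r_1(Δy) = -7.0625 / 43.5000 = -0.162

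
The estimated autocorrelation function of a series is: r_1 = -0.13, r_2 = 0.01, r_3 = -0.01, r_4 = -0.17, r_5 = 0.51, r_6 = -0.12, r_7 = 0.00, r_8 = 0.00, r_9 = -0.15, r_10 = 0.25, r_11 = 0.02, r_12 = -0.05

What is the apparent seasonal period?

5

The largest autocorrelation is r_5 = 0.51, with a weaker echo at lag 10 (0.25); the remaining lags stay at or below 0.02.
The dominant spike at lag 5 indicates a seasonal period of 5.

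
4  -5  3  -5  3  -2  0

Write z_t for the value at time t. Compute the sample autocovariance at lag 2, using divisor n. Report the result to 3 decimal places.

Mean z̄ = (4 − 5 + 3 − 5 + 3 − 2 + 0)/7 = -0.2857
Deviations: 4.2857, -4.7143, 3.2857, -4.7143, 3.2857, -1.7143, 0.2857
Σ_{t=1}^{5}(z_t−z̄)(z_{t+2}−z̄) = 56.1224
γ_2 = 56.1224 / 7 = 8.017

8.017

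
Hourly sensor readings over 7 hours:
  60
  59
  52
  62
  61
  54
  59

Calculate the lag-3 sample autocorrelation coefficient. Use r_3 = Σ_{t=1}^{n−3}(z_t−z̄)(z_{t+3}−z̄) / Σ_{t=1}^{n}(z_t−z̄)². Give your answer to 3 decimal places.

0.463

Mean z̄ = (60 + 59 + 52 + 62 + 61 + 54 + 59)/7 = 58.1429
Deviations from mean: 1.8571, 0.8571, -6.1429, 3.8571, 2.8571, -4.1429, 0.8571
Σ(z_t−z̄)(z_{t+3}−z̄) = (7.1633) + (2.4490) + (25.4490) + (3.3061) = 38.3673
Denominator Σ(z_t−z̄)² = 82.8571
r_3 = 38.3673 / 82.8571 = 0.463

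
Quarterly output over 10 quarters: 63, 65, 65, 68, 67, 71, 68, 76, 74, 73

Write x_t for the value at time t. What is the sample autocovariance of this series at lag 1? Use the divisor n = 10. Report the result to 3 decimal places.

8.800

Mean x̄ = (63 + 65 + 65 + 68 + 67 + 71 + 68 + 76 + 74 + 73)/10 = 69.0000
Σ_{t=1}^{9}(x_t−x̄)(x_{t+1}−x̄) = 88.0000
γ_1 = 88.0000 / 10 = 8.800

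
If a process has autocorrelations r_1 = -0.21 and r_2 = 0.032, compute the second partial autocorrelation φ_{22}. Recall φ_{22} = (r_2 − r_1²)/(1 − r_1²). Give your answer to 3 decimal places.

-0.013

φ_{22} = (r_2 − r_1²) / (1 − r_1²)
r_1² = (-0.21)² = 0.0441
Numerator = 0.032 − 0.0441 = -0.0121; denominator = 1 − 0.0441 = 0.9559
φ_{22} = -0.0121 / 0.9559 = -0.013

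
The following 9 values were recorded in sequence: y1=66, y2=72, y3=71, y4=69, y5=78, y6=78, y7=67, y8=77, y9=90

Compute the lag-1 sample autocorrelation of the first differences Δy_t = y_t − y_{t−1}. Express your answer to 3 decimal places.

First differences Δy: 6, -1, -2, 9, 0, -11, 10, 13
Mean of differences = 3.0000
Numerator Σ(Δy_t−Δȳ)(Δy_{t+1}−Δȳ) = -26.0000
Denominator Σ(Δy_t−Δȳ)² = 440.0000
r_1(Δy) = -26.0000 / 440.0000 = -0.059

-0.059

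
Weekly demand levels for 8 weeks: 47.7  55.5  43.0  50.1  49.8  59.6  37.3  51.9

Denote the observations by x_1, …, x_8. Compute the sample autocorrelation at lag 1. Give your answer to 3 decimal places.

-0.601

Mean x̄ = (47.7 + 55.5 + 43.0 + 50.1 + 49.8 + 59.6 + 37.3 + 51.9)/8 = 49.3625
Deviations from mean: -1.6625, 6.1375, -6.3625, 0.7375, 0.4375, 10.2375, -12.0625, 2.5375
Σ(x_t−x̄)(x_{t+1}−x̄) = (-10.2036) + (-39.0498) + (-4.6923) + (0.3227) + (4.4789) + (-123.4898) + (-30.6086) = -203.2427
Denominator Σ(x_t−x̄)² = 338.3988
r_1 = -203.2427 / 338.3988 = -0.601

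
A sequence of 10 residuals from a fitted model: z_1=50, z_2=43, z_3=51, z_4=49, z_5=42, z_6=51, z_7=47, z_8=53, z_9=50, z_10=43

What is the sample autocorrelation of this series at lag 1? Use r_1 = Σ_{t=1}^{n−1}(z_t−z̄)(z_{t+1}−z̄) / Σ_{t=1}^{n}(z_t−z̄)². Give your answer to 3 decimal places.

Mean z̄ = (50 + 43 + 51 + 49 + 42 + 51 + 47 + 53 + 50 + 43)/10 = 47.9000
Numerator Σ_{t=1}^{9}(z_t−z̄)(z_{t+1}−z̄) = -53.8100
Denominator Σ(z_t−z̄)² = 138.9000
r_1 = -53.8100 / 138.9000 = -0.387

-0.387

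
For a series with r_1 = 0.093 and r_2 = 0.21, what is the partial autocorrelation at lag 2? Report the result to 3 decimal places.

φ_{22} = (r_2 − r_1²) / (1 − r_1²)
r_1² = (0.093)² = 0.008649
Numerator = 0.21 − 0.0086 = 0.2014; denominator = 1 − 0.0086 = 0.9914
φ_{22} = 0.2014 / 0.9914 = 0.203

0.203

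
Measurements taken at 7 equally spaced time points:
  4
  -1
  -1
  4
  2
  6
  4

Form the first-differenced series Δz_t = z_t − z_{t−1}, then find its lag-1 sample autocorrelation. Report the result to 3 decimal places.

First differences Δz: -5, 0, 5, -2, 4, -2
Mean of differences = 0.0000
Numerator Σ(Δz_t−Δz̄)(Δz_{t+1}−Δz̄) = -26.0000
Denominator Σ(Δz_t−Δz̄)² = 74.0000
r_1(Δz) = -26.0000 / 74.0000 = -0.351

-0.351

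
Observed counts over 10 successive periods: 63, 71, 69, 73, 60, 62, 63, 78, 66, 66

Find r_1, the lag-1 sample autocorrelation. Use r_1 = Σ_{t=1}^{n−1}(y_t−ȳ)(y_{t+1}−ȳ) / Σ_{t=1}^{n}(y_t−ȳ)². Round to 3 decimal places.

-0.132

Mean ȳ = (63 + 71 + 69 + 73 + 60 + 62 + 63 + 78 + 66 + 66)/10 = 67.1000
Numerator Σ_{t=1}^{9}(y_t−ȳ)(y_{t+1}−ȳ) = -37.6100
Denominator Σ(y_t−ȳ)² = 284.9000
r_1 = -37.6100 / 284.9000 = -0.132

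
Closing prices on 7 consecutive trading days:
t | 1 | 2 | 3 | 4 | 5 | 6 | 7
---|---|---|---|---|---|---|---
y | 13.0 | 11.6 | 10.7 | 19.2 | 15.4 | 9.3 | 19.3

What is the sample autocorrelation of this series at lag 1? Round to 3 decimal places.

Mean ȳ = (13.0 + 11.6 + 10.7 + 19.2 + 15.4 + 9.3 + 19.3)/7 = 14.0714
Σ(y_t−ȳ)(y_{t+1}−ȳ) = (2.6480) + (8.3322) + (-17.2906) + (6.8137) + (-6.3392) + (-24.9478) = -30.7837
Denominator Σ(y_t−ȳ)² = 96.7943
r_1 = -30.7837 / 96.7943 = -0.318

-0.318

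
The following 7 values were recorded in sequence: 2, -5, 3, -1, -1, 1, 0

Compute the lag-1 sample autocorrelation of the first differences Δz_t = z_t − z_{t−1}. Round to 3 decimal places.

-0.661

First differences Δz: -7, 8, -4, 0, 2, -1
Mean of differences = -0.3333
Numerator Σ(Δz_t−Δz̄)(Δz_{t+1}−Δz̄) = -88.1111
Denominator Σ(Δz_t−Δz̄)² = 133.3333
r_1(Δz) = -88.1111 / 133.3333 = -0.661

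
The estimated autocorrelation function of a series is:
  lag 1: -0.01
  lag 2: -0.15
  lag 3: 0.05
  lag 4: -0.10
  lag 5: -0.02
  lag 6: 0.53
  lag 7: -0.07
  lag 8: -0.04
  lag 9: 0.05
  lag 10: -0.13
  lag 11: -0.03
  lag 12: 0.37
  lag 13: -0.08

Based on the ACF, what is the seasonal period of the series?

6

The largest autocorrelation is r_6 = 0.53, with a weaker echo at lag 12 (0.37); the remaining lags stay at or below 0.05.
The dominant spike at lag 6 indicates a seasonal period of 6.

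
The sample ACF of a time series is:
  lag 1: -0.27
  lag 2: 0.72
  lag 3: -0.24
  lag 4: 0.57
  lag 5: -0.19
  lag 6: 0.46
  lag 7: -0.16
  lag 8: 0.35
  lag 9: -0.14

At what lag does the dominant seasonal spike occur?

2

The largest autocorrelation is r_2 = 0.72, with weaker echoes at lags 4 (0.57), 6 (0.46) and 8 (0.35); the remaining lags stay at or below -0.14.
The dominant spike at lag 2 indicates a seasonal period of 2.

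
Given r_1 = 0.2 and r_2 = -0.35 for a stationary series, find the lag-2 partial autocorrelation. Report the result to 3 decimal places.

-0.406

φ_{22} = (r_2 − r_1²) / (1 − r_1²)
r_1² = (0.2)² = 0.04
Numerator = -0.35 − 0.0400 = -0.3900; denominator = 1 − 0.0400 = 0.9600
φ_{22} = -0.3900 / 0.9600 = -0.406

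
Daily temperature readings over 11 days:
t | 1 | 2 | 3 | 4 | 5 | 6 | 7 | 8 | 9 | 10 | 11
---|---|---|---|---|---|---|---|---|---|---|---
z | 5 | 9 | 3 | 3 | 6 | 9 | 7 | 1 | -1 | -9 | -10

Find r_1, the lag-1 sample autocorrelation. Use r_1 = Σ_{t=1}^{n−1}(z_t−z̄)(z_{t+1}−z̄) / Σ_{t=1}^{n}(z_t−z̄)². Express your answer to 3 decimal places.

0.607

Mean z̄ = (5 + 9 + 3 + 3 + 6 + 9 + 7 + 1 − 1 − 9 − 10)/11 = 2.0909
Numerator Σ_{t=1}^{10}(z_t−z̄)(z_{t+1}−z̄) = 258.0826
Denominator Σ(z_t−z̄)² = 424.9091
r_1 = 258.0826 / 424.9091 = 0.607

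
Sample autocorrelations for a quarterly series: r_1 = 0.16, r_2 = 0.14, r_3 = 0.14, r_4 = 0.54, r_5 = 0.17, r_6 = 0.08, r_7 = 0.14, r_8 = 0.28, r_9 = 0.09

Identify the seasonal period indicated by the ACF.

4

The largest autocorrelation is r_4 = 0.54, with a weaker echo at lag 8 (0.28); the remaining lags stay at or below 0.17.
The dominant spike at lag 4 indicates a seasonal period of 4.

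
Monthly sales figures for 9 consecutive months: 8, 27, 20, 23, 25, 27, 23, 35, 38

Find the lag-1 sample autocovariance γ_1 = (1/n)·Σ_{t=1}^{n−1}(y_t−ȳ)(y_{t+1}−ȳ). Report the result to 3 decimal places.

Mean ȳ = (8 + 27 + 20 + 23 + 25 + 27 + 23 + 35 + 38)/9 = 25.1111
Σ_{t=1}^{8}(y_t−ȳ)(y_{t+1}−ȳ) = 71.4321
γ_1 = 71.4321 / 9 = 7.937

7.937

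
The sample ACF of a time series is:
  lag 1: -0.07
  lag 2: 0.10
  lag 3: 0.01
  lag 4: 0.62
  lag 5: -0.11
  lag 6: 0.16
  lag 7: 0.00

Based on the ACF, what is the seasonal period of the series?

The largest autocorrelation is r_4 = 0.62; the remaining lags stay at or below 0.16.
The dominant spike at lag 4 indicates a seasonal period of 4.

4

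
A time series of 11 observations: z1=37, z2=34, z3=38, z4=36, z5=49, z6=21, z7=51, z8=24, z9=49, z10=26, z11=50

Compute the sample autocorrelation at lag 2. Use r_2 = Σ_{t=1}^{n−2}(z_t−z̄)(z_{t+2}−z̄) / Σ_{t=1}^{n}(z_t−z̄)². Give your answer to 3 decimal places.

0.719

Mean z̄ = (37 + 34 + 38 + 36 + 49 + 21 + 51 + 24 + 49 + 26 + 50)/11 = 37.7273
Numerator Σ_{t=1}^{9}(z_t−z̄)(z_{t+2}−z̄) = 866.3967
Denominator Σ(z_t−z̄)² = 1204.1818
r_2 = 866.3967 / 1204.1818 = 0.719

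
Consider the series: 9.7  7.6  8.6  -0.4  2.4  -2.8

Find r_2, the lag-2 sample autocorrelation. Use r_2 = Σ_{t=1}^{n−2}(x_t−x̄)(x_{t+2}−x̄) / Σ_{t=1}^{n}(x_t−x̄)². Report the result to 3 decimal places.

Mean x̄ = (9.7 + 7.6 + 8.6 − 0.4 + 2.4 − 2.8)/6 = 4.1833
Numerator Σ_{t=1}^{4}(x_t−x̄)(x_{t+2}−x̄) = 32.8361
Denominator Σ(x_t−x̄)² = 134.5683
r_2 = 32.8361 / 134.5683 = 0.244

0.244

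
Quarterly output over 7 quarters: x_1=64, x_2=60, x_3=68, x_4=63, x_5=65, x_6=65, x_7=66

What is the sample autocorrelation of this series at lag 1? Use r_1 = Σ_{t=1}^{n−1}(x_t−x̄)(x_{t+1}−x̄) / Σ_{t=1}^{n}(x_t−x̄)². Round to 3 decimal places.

Mean x̄ = (64 + 60 + 68 + 63 + 65 + 65 + 66)/7 = 64.4286
Deviations from mean: -0.4286, -4.4286, 3.5714, -1.4286, 0.5714, 0.5714, 1.5714
Σ(x_t−x̄)(x_{t+1}−x̄) = (1.8980) + (-15.8163) + (-5.1020) + (-0.8163) + (0.3265) + (0.8980) = -18.6122
Denominator Σ(x_t−x̄)² = 37.7143
r_1 = -18.6122 / 37.7143 = -0.494

-0.494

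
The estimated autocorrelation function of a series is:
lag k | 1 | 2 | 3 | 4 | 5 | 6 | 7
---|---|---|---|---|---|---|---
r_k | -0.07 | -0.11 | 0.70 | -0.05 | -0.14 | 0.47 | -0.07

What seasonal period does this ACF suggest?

3

The largest autocorrelation is r_3 = 0.70, with a weaker echo at lag 6 (0.47); the remaining lags stay at or below -0.05.
The dominant spike at lag 3 indicates a seasonal period of 3.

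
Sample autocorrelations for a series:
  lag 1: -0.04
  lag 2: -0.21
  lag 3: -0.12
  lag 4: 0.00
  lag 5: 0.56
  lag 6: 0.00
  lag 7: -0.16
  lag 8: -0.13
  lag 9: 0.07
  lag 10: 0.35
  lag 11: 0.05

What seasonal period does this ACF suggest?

The largest autocorrelation is r_5 = 0.56, with a weaker echo at lag 10 (0.35); the remaining lags stay at or below 0.07.
The dominant spike at lag 5 indicates a seasonal period of 5.

5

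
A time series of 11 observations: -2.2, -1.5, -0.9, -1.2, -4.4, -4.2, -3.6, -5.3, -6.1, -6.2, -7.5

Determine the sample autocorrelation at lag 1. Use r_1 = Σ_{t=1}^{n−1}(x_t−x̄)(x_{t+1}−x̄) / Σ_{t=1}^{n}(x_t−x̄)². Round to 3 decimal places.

0.677

Mean x̄ = (-2.2 − 1.5 − 0.9 − 1.2 − 4.4 − 4.2 − 3.6 − 5.3 − 6.1 − 6.2 − 7.5)/11 = -3.9182
Numerator Σ_{t=1}^{10}(x_t−x̄)(x_{t+1}−x̄) = 34.1206
Denominator Σ(x_t−x̄)² = 50.4164
r_1 = 34.1206 / 50.4164 = 0.677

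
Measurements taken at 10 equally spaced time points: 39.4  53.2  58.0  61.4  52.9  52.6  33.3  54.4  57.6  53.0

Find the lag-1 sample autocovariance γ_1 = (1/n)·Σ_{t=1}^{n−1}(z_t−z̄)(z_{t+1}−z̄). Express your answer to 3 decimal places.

2.335

Mean z̄ = (39.4 + 53.2 + 58.0 + 61.4 + 52.9 + 52.6 + 33.3 + 54.4 + 57.6 + 53.0)/10 = 51.5800
Σ_{t=1}^{9}(z_t−z̄)(z_{t+1}−z̄) = 23.3516
γ_1 = 23.3516 / 10 = 2.335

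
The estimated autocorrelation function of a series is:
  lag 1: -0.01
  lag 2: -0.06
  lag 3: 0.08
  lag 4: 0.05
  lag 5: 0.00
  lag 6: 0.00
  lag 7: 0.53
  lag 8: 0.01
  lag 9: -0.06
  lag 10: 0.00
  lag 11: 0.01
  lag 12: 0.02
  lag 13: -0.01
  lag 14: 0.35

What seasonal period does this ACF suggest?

The largest autocorrelation is r_7 = 0.53, with a weaker echo at lag 14 (0.35); the remaining lags stay at or below 0.08.
The dominant spike at lag 7 indicates a seasonal period of 7.

7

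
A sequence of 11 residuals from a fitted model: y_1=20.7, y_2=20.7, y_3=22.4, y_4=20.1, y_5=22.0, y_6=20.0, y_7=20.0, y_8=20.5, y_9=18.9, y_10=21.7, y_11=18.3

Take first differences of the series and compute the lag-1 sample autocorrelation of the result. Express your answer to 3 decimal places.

First differences Δy: 0.0, 1.7, -2.3, 1.9, -2.0, 0.0, 0.5, -1.6, 2.8, -3.4
Mean of differences = -0.2400
Numerator Σ(Δy_t−Δȳ)(Δy_{t+1}−Δȳ) = -26.6976
Denominator Σ(Δy_t−Δȳ)² = 37.4240
r_1(Δy) = -26.6976 / 37.4240 = -0.713

-0.713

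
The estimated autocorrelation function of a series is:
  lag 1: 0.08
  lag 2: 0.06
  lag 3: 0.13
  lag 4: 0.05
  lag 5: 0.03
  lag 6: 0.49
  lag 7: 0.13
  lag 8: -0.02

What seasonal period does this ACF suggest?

6

The largest autocorrelation is r_6 = 0.49; the remaining lags stay at or below 0.13.
The dominant spike at lag 6 indicates a seasonal period of 6.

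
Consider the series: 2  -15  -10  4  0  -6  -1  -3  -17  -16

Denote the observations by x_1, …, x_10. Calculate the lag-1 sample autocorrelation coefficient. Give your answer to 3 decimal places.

0.138

Mean x̄ = (2 − 15 − 10 + 4 + 0 − 6 − 1 − 3 − 17 − 16)/10 = -6.2000
Numerator Σ_{t=1}^{9}(x_t−x̄)(x_{t+1}−x̄) = 75.9600
Denominator Σ(x_t−x̄)² = 551.6000
r_1 = 75.9600 / 551.6000 = 0.138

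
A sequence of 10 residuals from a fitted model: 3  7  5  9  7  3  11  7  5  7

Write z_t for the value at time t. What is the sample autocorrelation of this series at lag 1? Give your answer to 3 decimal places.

Mean z̄ = (3 + 7 + 5 + 9 + 7 + 3 + 11 + 7 + 5 + 7)/10 = 6.4000
Numerator Σ_{t=1}^{9}(z_t−z̄)(z_{t+1}−z̄) = -21.5600
Denominator Σ(z_t−z̄)² = 56.4000
r_1 = -21.5600 / 56.4000 = -0.382

-0.382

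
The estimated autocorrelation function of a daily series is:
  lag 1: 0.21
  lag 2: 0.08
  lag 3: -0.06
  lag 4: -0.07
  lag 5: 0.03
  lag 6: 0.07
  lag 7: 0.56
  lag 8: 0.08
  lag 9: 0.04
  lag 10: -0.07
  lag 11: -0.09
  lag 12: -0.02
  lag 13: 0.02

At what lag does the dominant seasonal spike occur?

7

The largest autocorrelation is r_7 = 0.56; the remaining lags stay at or below 0.21. The elevated value at lag 1 (0.21), dropping to 0.08 at lag 2, reflects decaying short-term dependence rather than seasonality.
The dominant spike at lag 7 indicates a seasonal period of 7.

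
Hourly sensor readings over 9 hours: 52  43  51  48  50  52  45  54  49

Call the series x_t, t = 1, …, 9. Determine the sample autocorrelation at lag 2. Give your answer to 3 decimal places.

Mean x̄ = (52 + 43 + 51 + 48 + 50 + 52 + 45 + 54 + 49)/9 = 49.3333
Σ(x_t−x̄)(x_{t+2}−x̄) = (4.4444) + (8.4444) + (1.1111) + (-3.5556) + (-2.8889) + (12.4444) + (1.4444) = 21.4444
Denominator Σ(x_t−x̄)² = 100.0000
r_2 = 21.4444 / 100.0000 = 0.214

0.214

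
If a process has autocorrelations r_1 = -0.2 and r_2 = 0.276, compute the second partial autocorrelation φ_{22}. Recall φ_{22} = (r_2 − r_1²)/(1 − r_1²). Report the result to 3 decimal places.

0.246

φ_{22} = (r_2 − r_1²) / (1 − r_1²)
r_1² = (-0.2)² = 0.04
Numerator = 0.276 − 0.0400 = 0.2360; denominator = 1 − 0.0400 = 0.9600
φ_{22} = 0.2360 / 0.9600 = 0.246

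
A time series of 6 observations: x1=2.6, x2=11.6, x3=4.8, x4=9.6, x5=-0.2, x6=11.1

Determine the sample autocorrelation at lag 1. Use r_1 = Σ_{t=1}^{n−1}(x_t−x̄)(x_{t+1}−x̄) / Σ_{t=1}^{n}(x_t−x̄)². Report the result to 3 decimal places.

Mean x̄ = (2.6 + 11.6 + 4.8 + 9.6 − 0.2 + 11.1)/6 = 6.5833
Deviations from mean: -3.9833, 5.0167, -1.7833, 3.0167, -6.7833, 4.5167
Numerator Σ_{t=1}^{5}(x_t−x̄)(x_{t+1}−x̄) = -85.4103
Denominator Σ(x_t−x̄)² = 119.7283
r_1 = -85.4103 / 119.7283 = -0.713

-0.713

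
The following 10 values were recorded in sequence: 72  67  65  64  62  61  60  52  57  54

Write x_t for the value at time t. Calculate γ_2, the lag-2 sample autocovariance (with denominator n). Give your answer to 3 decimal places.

13.248

Mean x̄ = (72 + 67 + 65 + 64 + 62 + 61 + 60 + 52 + 57 + 54)/10 = 61.4000
Σ_{t=1}^{8}(x_t−x̄)(x_{t+2}−x̄) = 132.4800
γ_2 = 132.4800 / 10 = 13.248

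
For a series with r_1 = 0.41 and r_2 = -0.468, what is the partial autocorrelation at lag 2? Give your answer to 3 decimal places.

φ_{22} = (r_2 − r_1²) / (1 − r_1²)
r_1² = (0.41)² = 0.1681
Numerator = -0.468 − 0.1681 = -0.6361; denominator = 1 − 0.1681 = 0.8319
φ_{22} = -0.6361 / 0.8319 = -0.765

-0.765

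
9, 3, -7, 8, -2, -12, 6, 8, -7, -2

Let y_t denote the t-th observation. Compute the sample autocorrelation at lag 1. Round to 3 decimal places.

Mean ȳ = (9 + 3 − 7 + 8 − 2 − 12 + 6 + 8 − 7 − 2)/10 = 0.4000
Numerator Σ_{t=1}^{9}(y_t−ȳ)(y_{t+1}−ȳ) = -106.9600
Denominator Σ(y_t−ȳ)² = 502.4000
r_1 = -106.9600 / 502.4000 = -0.213

-0.213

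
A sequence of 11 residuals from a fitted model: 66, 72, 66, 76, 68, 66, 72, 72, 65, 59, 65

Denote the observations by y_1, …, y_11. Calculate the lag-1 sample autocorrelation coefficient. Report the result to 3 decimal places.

0.082

Mean ȳ = (66 + 72 + 66 + 76 + 68 + 66 + 72 + 72 + 65 + 59 + 65)/11 = 67.9091
Numerator Σ_{t=1}^{10}(y_t−ȳ)(y_{t+1}−ȳ) = 18.3554
Denominator Σ(y_t−ȳ)² = 222.9091
r_1 = 18.3554 / 222.9091 = 0.082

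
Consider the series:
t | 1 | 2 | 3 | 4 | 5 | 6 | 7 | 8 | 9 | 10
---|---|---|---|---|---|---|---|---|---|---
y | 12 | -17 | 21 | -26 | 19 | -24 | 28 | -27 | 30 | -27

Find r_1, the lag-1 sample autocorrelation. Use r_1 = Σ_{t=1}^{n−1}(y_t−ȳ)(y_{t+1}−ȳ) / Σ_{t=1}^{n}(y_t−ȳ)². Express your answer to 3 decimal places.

-0.908

Mean ȳ = (12 − 17 + 21 − 26 + 19 − 24 + 28 − 27 + 30 − 27)/10 = -1.1000
Numerator Σ_{t=1}^{9}(y_t−ȳ)(y_{t+1}−ȳ) = -5101.8100
Denominator Σ(y_t−ȳ)² = 5616.9000
r_1 = -5101.8100 / 5616.9000 = -0.908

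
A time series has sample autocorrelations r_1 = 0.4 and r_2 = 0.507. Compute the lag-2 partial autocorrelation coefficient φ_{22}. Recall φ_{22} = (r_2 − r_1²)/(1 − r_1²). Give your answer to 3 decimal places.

φ_{22} = (r_2 − r_1²) / (1 − r_1²)
r_1² = (0.4)² = 0.16
Numerator = 0.507 − 0.1600 = 0.3470; denominator = 1 − 0.1600 = 0.8400
φ_{22} = 0.3470 / 0.8400 = 0.413

0.413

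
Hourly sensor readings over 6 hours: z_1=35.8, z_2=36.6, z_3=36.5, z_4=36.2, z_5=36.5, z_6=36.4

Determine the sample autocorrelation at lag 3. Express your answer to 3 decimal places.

0.292

Mean z̄ = (35.8 + 36.6 + 36.5 + 36.2 + 36.5 + 36.4)/6 = 36.3333
Σ(z_t−z̄)(z_{t+3}−z̄) = (0.0711) + (0.0444) + (0.0111) = 0.1267
Denominator Σ(z_t−z̄)² = 0.4333
r_3 = 0.1267 / 0.4333 = 0.292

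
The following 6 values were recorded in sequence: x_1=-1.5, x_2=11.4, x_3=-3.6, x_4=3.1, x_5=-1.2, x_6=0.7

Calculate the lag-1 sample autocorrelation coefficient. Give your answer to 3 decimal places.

Mean x̄ = (-1.5 + 11.4 − 3.6 + 3.1 − 1.2 + 0.7)/6 = 1.4833
Deviations from mean: -2.9833, 9.9167, -5.0833, 1.6167, -2.6833, -0.7833
Numerator Σ_{t=1}^{5}(x_t−x̄)(x_{t+1}−x̄) = -90.4486
Denominator Σ(x_t−x̄)² = 143.5083
r_1 = -90.4486 / 143.5083 = -0.630

-0.630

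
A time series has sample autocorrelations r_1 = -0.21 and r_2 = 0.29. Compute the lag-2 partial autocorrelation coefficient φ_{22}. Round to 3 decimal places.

φ_{22} = (r_2 − r_1²) / (1 − r_1²)
r_1² = (-0.21)² = 0.0441
Numerator = 0.29 − 0.0441 = 0.2459; denominator = 1 − 0.0441 = 0.9559
φ_{22} = 0.2459 / 0.9559 = 0.257

0.257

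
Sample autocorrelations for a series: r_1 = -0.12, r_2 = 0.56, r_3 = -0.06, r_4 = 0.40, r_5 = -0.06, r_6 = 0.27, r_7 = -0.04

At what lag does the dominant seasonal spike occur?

2

The largest autocorrelation is r_2 = 0.56, with weaker echoes at lags 4 (0.40) and 6 (0.27); the remaining lags stay at or below -0.04.
The dominant spike at lag 2 indicates a seasonal period of 2.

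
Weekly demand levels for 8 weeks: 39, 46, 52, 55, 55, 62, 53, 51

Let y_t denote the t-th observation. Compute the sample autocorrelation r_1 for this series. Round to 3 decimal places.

Mean ȳ = (39 + 46 + 52 + 55 + 55 + 62 + 53 + 51)/8 = 51.6250
Σ(y_t−ȳ)(y_{t+1}−ȳ) = (71.0156) + (-2.1094) + (1.2656) + (11.3906) + (35.0156) + (14.2656) + (-0.8594) = 129.9844
Denominator Σ(y_t−ȳ)² = 323.8750
r_1 = 129.9844 / 323.8750 = 0.401

0.401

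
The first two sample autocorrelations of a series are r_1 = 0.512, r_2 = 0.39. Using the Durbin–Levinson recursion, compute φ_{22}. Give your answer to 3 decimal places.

φ_{22} = (r_2 − r_1²) / (1 − r_1²)
r_1² = (0.512)² = 0.262144
Numerator = 0.39 − 0.2621 = 0.1279; denominator = 1 − 0.2621 = 0.7379
φ_{22} = 0.1279 / 0.7379 = 0.173

0.173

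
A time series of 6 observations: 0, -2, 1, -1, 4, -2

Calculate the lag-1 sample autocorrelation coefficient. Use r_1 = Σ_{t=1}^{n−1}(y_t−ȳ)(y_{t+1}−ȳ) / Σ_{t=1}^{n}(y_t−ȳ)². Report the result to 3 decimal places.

-0.577

Mean ȳ = (0 − 2 + 1 − 1 + 4 − 2)/6 = 0.0000
Deviations from mean: 0.0000, -2.0000, 1.0000, -1.0000, 4.0000, -2.0000
Σ(y_t−ȳ)(y_{t+1}−ȳ) = (0.0000) + (-2.0000) + (-1.0000) + (-4.0000) + (-8.0000) = -15.0000
Denominator Σ(y_t−ȳ)² = 26.0000
r_1 = -15.0000 / 26.0000 = -0.577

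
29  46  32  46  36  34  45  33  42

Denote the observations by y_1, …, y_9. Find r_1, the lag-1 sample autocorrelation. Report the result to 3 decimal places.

Mean ȳ = (29 + 46 + 32 + 46 + 36 + 34 + 45 + 33 + 42)/9 = 38.1111
Numerator Σ_{t=1}^{8}(y_t−ȳ)(y_{t+1}−ȳ) = -259.6790
Denominator Σ(y_t−ȳ)² = 354.8889
r_1 = -259.6790 / 354.8889 = -0.732

-0.732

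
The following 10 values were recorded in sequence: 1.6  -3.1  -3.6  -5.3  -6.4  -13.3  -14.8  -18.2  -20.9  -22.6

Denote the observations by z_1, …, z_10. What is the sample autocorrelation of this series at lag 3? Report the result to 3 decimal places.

0.160

Mean z̄ = (1.6 − 3.1 − 3.6 − 5.3 − 6.4 − 13.3 − 14.8 − 18.2 − 20.9 − 22.6)/10 = -10.6600
Σ(z_t−z̄)(z_{t+3}−z̄) = (65.7136) + (32.2056) + (-18.6384) + (-22.1904) + (-32.1204) + (27.0336) + (49.4316) = 101.4352
Denominator Σ(z_t−z̄)² = 632.5640
r_3 = 101.4352 / 632.5640 = 0.160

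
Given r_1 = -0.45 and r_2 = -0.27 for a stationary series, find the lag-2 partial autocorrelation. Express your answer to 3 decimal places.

-0.592

φ_{22} = (r_2 − r_1²) / (1 − r_1²)
r_1² = (-0.45)² = 0.2025
Numerator = -0.27 − 0.2025 = -0.4725; denominator = 1 − 0.2025 = 0.7975
φ_{22} = -0.4725 / 0.7975 = -0.592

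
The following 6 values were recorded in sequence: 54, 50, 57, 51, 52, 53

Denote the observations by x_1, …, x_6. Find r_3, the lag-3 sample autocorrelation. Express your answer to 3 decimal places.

Mean x̄ = (54 + 50 + 57 + 51 + 52 + 53)/6 = 52.8333
Σ(x_t−x̄)(x_{t+3}−x̄) = (-2.1389) + (2.3611) + (0.6944) = 0.9167
Denominator Σ(x_t−x̄)² = 30.8333
r_3 = 0.9167 / 30.8333 = 0.030

0.030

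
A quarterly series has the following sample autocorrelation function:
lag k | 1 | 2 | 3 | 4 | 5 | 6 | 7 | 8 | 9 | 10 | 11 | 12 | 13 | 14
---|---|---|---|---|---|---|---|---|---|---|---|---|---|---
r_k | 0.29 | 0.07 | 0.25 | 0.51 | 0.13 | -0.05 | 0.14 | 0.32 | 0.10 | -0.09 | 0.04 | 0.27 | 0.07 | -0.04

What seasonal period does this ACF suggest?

4

The largest autocorrelation is r_4 = 0.51, with a weaker echo at lag 8 (0.32); the remaining lags stay at or below 0.29. The elevated value at lag 1 (0.29), dropping to 0.07 at lag 2, reflects decaying short-term dependence rather than seasonality.
The dominant spike at lag 4 indicates a seasonal period of 4.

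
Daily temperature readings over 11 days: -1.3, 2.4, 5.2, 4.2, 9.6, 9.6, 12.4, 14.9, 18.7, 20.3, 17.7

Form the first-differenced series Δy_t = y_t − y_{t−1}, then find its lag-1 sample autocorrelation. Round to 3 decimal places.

-0.319

First differences Δy: 3.7, 2.8, -1.0, 5.4, 0.0, 2.8, 2.5, 3.8, 1.6, -2.6
Mean of differences = 1.9000
Numerator Σ(Δy_t−Δȳ)(Δy_{t+1}−Δȳ) = -17.0400
Denominator Σ(Δy_t−Δȳ)² = 53.4400
r_1(Δy) = -17.0400 / 53.4400 = -0.319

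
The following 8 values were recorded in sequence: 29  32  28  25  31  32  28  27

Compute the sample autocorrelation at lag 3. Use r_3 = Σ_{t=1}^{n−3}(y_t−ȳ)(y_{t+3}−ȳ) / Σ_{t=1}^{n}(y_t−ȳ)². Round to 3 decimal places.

Mean ȳ = (29 + 32 + 28 + 25 + 31 + 32 + 28 + 27)/8 = 29.0000
Deviations from mean: 0.0000, 3.0000, -1.0000, -4.0000, 2.0000, 3.0000, -1.0000, -2.0000
Numerator Σ_{t=1}^{5}(y_t−ȳ)(y_{t+3}−ȳ) = 3.0000
Denominator Σ(y_t−ȳ)² = 44.0000
r_3 = 3.0000 / 44.0000 = 0.068

0.068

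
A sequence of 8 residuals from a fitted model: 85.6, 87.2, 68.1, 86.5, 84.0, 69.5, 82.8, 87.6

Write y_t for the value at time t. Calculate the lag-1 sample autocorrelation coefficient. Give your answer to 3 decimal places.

-0.330

Mean ȳ = (85.6 + 87.2 + 68.1 + 86.5 + 84.0 + 69.5 + 82.8 + 87.6)/8 = 81.4125
Σ(y_t−ȳ)(y_{t+1}−ȳ) = (24.2352) + (-77.0461) + (-67.7273) + (13.1639) + (-30.8236) + (-16.5286) + (8.5852) = -146.1414
Denominator Σ(y_t−ȳ)² = 442.9488
r_1 = -146.1414 / 442.9488 = -0.330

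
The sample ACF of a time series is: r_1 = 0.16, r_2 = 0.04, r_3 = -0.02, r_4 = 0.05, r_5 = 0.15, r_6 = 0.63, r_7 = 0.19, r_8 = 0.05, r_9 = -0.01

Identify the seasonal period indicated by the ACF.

The largest autocorrelation is r_6 = 0.63; the remaining lags stay at or below 0.19.
The dominant spike at lag 6 indicates a seasonal period of 6.

6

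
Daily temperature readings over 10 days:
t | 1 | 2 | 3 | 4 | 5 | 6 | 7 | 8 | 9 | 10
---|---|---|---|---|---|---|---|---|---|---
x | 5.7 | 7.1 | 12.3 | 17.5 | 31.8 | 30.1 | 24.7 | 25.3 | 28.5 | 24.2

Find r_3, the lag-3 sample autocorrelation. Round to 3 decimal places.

Mean x̄ = (5.7 + 7.1 + 12.3 + 17.5 + 31.8 + 30.1 + 24.7 + 25.3 + 28.5 + 24.2)/10 = 20.7200
Σ(x_t−x̄)(x_{t+3}−x̄) = (48.3644) + (-150.9096) + (-78.9796) + (-12.8156) + (50.7464) + (72.9764) + (13.8504) = -56.7672
Denominator Σ(x_t−x̄)² = 812.5760
r_3 = -56.7672 / 812.5760 = -0.070

-0.070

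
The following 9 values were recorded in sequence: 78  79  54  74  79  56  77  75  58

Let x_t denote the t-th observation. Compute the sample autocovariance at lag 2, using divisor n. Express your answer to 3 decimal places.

-42.556

Mean x̄ = (78 + 79 + 54 + 74 + 79 + 56 + 77 + 75 + 58)/9 = 70.0000
Σ_{t=1}^{7}(x_t−x̄)(x_{t+2}−x̄) = -383.0000
γ_2 = -383.0000 / 9 = -42.556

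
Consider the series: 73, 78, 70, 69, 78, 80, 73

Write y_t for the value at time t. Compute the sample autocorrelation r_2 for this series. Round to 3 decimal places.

-0.585

Mean ȳ = (73 + 78 + 70 + 69 + 78 + 80 + 73)/7 = 74.4286
Deviations from mean: -1.4286, 3.5714, -4.4286, -5.4286, 3.5714, 5.5714, -1.4286
Numerator Σ_{t=1}^{5}(y_t−ȳ)(y_{t+2}−ȳ) = -64.2245
Denominator Σ(y_t−ȳ)² = 109.7143
r_2 = -64.2245 / 109.7143 = -0.585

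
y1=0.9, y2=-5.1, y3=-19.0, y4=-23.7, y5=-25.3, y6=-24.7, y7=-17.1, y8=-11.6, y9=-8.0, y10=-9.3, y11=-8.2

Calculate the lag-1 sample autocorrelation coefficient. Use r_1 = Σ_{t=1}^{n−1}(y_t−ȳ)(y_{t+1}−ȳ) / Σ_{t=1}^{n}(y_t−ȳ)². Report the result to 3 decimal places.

Mean ȳ = (0.9 − 5.1 − 19.0 − 23.7 − 25.3 − 24.7 − 17.1 − 11.6 − 8.0 − 9.3 − 8.2)/11 = -13.7364
Numerator Σ_{t=1}^{10}(y_t−ȳ)(y_{t+1}−ȳ) = 467.3432
Denominator Σ(y_t−ȳ)² = 768.8255
r_1 = 467.3432 / 768.8255 = 0.608

0.608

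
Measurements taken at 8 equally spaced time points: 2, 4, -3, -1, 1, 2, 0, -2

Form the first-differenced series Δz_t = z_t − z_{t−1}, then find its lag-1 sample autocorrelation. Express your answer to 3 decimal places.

-0.334

First differences Δz: 2, -7, 2, 2, 1, -2, -2
Mean of differences = -0.5714
Numerator Σ(Δz_t−Δz̄)(Δz_{t+1}−Δz̄) = -22.6122
Denominator Σ(Δz_t−Δz̄)² = 67.7143
r_1(Δz) = -22.6122 / 67.7143 = -0.334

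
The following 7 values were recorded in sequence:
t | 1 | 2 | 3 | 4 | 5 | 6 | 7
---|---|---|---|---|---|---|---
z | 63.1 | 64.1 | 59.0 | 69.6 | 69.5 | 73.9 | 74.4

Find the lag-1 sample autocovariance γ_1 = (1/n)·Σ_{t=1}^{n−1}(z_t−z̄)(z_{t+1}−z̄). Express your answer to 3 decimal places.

Mean z̄ = (63.1 + 64.1 + 59.0 + 69.6 + 69.5 + 73.9 + 74.4)/7 = 67.6571
Deviations: -4.5571, -3.5571, -8.6571, 1.9429, 1.8429, 6.2429, 6.7429
Σ_{t=1}^{6}(z_t−z̄)(z_{t+1}−z̄) = 87.3653
γ_1 = 87.3653 / 7 = 12.481

12.481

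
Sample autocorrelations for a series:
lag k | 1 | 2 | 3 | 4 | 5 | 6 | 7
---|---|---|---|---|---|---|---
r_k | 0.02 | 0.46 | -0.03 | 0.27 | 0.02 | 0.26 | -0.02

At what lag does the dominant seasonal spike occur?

The largest autocorrelation is r_2 = 0.46, with weaker echoes at lags 4 (0.27) and 6 (0.26); the remaining lags stay at or below 0.02.
The dominant spike at lag 2 indicates a seasonal period of 2.

2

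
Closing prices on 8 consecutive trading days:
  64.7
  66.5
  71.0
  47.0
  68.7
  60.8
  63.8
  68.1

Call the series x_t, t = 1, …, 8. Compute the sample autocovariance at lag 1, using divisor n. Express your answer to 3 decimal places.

-24.498

Mean x̄ = (64.7 + 66.5 + 71.0 + 47.0 + 68.7 + 60.8 + 63.8 + 68.1)/8 = 63.8250
Σ_{t=1}^{7}(x_t−x̄)(x_{t+1}−x̄) = -195.9856
γ_1 = -195.9856 / 8 = -24.498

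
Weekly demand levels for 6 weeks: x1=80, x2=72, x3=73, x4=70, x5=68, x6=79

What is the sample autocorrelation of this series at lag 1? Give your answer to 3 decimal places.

-0.140

Mean x̄ = (80 + 72 + 73 + 70 + 68 + 79)/6 = 73.6667
Deviations from mean: 6.3333, -1.6667, -0.6667, -3.6667, -5.6667, 5.3333
Σ(x_t−x̄)(x_{t+1}−x̄) = (-10.5556) + (1.1111) + (2.4444) + (20.7778) + (-30.2222) = -16.4444
Denominator Σ(x_t−x̄)² = 117.3333
r_1 = -16.4444 / 117.3333 = -0.140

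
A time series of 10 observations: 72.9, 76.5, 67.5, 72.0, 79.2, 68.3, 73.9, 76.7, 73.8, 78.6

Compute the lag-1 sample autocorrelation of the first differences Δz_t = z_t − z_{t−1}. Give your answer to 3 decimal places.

First differences Δz: 3.6, -9.0, 4.5, 7.2, -10.9, 5.6, 2.8, -2.9, 4.8
Mean of differences = 0.6333
Numerator Σ(Δz_t−Δz̄)(Δz_{t+1}−Δz̄) = -185.0711
Denominator Σ(Δz_t−Δz̄)² = 351.9000
r_1(Δz) = -185.0711 / 351.9000 = -0.526

-0.526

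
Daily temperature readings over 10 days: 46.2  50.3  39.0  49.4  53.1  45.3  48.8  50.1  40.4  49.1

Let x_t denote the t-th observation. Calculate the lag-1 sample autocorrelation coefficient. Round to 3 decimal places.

Mean x̄ = (46.2 + 50.3 + 39.0 + 49.4 + 53.1 + 45.3 + 48.8 + 50.1 + 40.4 + 49.1)/10 = 47.1700
Numerator Σ_{t=1}^{9}(x_t−x̄)(x_{t+1}−x̄) = -75.8669
Denominator Σ(x_t−x̄)² = 181.9210
r_1 = -75.8669 / 181.9210 = -0.417

-0.417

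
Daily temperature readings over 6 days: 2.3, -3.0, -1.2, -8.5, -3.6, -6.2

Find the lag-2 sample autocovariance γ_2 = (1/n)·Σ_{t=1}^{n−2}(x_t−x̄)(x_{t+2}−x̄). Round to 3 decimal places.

4.072

Mean x̄ = (2.3 − 3.0 − 1.2 − 8.5 − 3.6 − 6.2)/6 = -3.3667
Σ_{t=1}^{4}(x_t−x̄)(x_{t+2}−x̄) = 24.4344
γ_2 = 24.4344 / 6 = 4.072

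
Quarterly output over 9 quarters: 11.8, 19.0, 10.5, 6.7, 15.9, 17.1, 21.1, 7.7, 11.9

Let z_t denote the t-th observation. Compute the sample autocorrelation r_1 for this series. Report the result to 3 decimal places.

Mean z̄ = (11.8 + 19.0 + 10.5 + 6.7 + 15.9 + 17.1 + 21.1 + 7.7 + 11.9)/9 = 13.5222
Numerator Σ_{t=1}^{8}(z_t−z̄)(z_{t+1}−z̄) = -20.6483
Denominator Σ(z_t−z̄)² = 201.0556
r_1 = -20.6483 / 201.0556 = -0.103

-0.103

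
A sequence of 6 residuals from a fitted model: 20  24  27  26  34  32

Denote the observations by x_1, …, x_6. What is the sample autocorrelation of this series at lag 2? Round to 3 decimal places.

-0.014

Mean x̄ = (20 + 24 + 27 + 26 + 34 + 32)/6 = 27.1667
Deviations from mean: -7.1667, -3.1667, -0.1667, -1.1667, 6.8333, 4.8333
Numerator Σ_{t=1}^{4}(x_t−x̄)(x_{t+2}−x̄) = -1.8889
Denominator Σ(x_t−x̄)² = 132.8333
r_2 = -1.8889 / 132.8333 = -0.014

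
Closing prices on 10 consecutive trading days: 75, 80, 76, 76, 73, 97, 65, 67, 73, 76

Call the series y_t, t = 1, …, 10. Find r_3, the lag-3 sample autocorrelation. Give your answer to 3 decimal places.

-0.069

Mean ȳ = (75 + 80 + 76 + 76 + 73 + 97 + 65 + 67 + 73 + 76)/10 = 75.8000
Σ(y_t−ȳ)(y_{t+3}−ȳ) = (-0.1600) + (-11.7600) + (4.2400) + (-2.1600) + (24.6400) + (-59.3600) + (-2.1600) = -46.7200
Denominator Σ(y_t−ȳ)² = 677.6000
r_3 = -46.7200 / 677.6000 = -0.069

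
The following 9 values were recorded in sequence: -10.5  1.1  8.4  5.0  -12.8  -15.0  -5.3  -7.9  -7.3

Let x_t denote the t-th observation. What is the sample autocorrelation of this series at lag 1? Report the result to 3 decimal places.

Mean x̄ = (-10.5 + 1.1 + 8.4 + 5.0 − 12.8 − 15.0 − 5.3 − 7.9 − 7.3)/9 = -4.9222
Numerator Σ_{t=1}^{8}(x_t−x̄)(x_{t+1}−x̄) = 192.0628
Denominator Σ(x_t−x̄)² = 521.5956
r_1 = 192.0628 / 521.5956 = 0.368

0.368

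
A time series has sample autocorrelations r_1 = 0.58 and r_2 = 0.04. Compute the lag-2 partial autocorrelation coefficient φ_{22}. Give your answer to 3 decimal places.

-0.447

φ_{22} = (r_2 − r_1²) / (1 − r_1²)
r_1² = (0.58)² = 0.3364
Numerator = 0.04 − 0.3364 = -0.2964; denominator = 1 − 0.3364 = 0.6636
φ_{22} = -0.2964 / 0.6636 = -0.447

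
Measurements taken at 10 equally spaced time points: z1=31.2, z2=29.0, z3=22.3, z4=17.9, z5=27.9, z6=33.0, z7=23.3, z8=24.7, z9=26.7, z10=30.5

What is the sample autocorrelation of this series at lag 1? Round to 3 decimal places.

0.108

Mean z̄ = (31.2 + 29.0 + 22.3 + 17.9 + 27.9 + 33.0 + 23.3 + 24.7 + 26.7 + 30.5)/10 = 26.6500
Numerator Σ_{t=1}^{9}(z_t−z̄)(z_{t+1}−z̄) = 20.8875
Denominator Σ(z_t−z̄)² = 193.4450
r_1 = 20.8875 / 193.4450 = 0.108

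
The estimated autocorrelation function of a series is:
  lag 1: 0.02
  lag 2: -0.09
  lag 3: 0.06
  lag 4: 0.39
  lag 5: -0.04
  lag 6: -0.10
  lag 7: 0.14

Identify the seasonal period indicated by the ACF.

The largest autocorrelation is r_4 = 0.39; the remaining lags stay at or below 0.14.
The dominant spike at lag 4 indicates a seasonal period of 4.

4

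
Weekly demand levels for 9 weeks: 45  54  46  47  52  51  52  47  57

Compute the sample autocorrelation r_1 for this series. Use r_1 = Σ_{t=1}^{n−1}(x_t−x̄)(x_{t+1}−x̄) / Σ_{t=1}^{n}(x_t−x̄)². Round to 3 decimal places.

Mean x̄ = (45 + 54 + 46 + 47 + 52 + 51 + 52 + 47 + 57)/9 = 50.1111
Numerator Σ_{t=1}^{8}(x_t−x̄)(x_{t+1}−x̄) = -52.9012
Denominator Σ(x_t−x̄)² = 132.8889
r_1 = -52.9012 / 132.8889 = -0.398

-0.398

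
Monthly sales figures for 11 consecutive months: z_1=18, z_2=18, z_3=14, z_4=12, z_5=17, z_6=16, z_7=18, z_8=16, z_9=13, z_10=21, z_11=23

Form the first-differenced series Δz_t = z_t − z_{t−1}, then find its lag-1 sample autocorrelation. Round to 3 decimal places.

-0.130

First differences Δz: 0, -4, -2, 5, -1, 2, -2, -3, 8, 2
Mean of differences = 0.5000
Numerator Σ(Δz_t−Δz̄)(Δz_{t+1}−Δz̄) = -16.7500
Denominator Σ(Δz_t−Δz̄)² = 128.5000
r_1(Δz) = -16.7500 / 128.5000 = -0.130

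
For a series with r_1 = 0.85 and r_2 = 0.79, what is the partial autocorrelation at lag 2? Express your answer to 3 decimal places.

φ_{22} = (r_2 − r_1²) / (1 − r_1²)
r_1² = (0.85)² = 0.7225
Numerator = 0.79 − 0.7225 = 0.0675; denominator = 1 − 0.7225 = 0.2775
φ_{22} = 0.0675 / 0.2775 = 0.243

0.243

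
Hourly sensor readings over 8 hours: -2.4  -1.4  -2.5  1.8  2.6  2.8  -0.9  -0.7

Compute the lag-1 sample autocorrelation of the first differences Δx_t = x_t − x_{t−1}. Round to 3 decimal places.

First differences Δx: 1.0, -1.1, 4.3, 0.8, 0.2, -3.7, 0.2
Mean of differences = 0.2429
Numerator Σ(Δx_t−Δx̄)(Δx_{t+1}−Δx̄) = -3.8904
Denominator Σ(Δx_t−Δx̄)² = 34.6971
r_1(Δx) = -3.8904 / 34.6971 = -0.112

-0.112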